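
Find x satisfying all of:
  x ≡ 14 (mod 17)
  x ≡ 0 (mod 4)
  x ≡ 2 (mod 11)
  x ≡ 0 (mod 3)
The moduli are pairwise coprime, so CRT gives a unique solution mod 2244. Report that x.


Product of moduli M = 17 · 4 · 11 · 3 = 2244.
Merge one congruence at a time:
  Start: x ≡ 14 (mod 17).
  Combine with x ≡ 0 (mod 4); new modulus lcm = 68.
    Write x = 14 + 17·t and substitute into x ≡ 0 (mod 4): 17·t ≡ 0 − 14 = -14 (mod 4).
    Reduce coefficients mod 4: 1·t ≡ 2 (mod 4).
    So t ≡ 2 (mod 4).
    Then x = 14 + 17·2 = 48, valid modulo lcm(17, 4) = 68: x ≡ 48 (mod 68).
  Combine with x ≡ 2 (mod 11); new modulus lcm = 748.
    Write x = 48 + 68·t and substitute into x ≡ 2 (mod 11): 68·t ≡ 2 − 48 = -46 (mod 11).
    Reduce coefficients mod 11: 2·t ≡ 9 (mod 11).
    The inverse of 2 mod 11 is 6 (since 2·6 = 12 = 1·11 + 1), so t ≡ 6·9 = 54 ≡ 10 (mod 11).
    Then x = 48 + 68·10 = 728, valid modulo lcm(68, 11) = 748: x ≡ 728 (mod 748).
  Combine with x ≡ 0 (mod 3); new modulus lcm = 2244.
    Write x = 728 + 748·t and substitute into x ≡ 0 (mod 3): 748·t ≡ 0 − 728 = -728 (mod 3).
    Reduce coefficients mod 3: 1·t ≡ 1 (mod 3).
    So t ≡ 1 (mod 3).
    Then x = 728 + 748·1 = 1476, valid modulo lcm(748, 3) = 2244: x ≡ 1476 (mod 2244).
Verify against each original: 1476 mod 17 = 14, 1476 mod 4 = 0, 1476 mod 11 = 2, 1476 mod 3 = 0.

x ≡ 1476 (mod 2244).


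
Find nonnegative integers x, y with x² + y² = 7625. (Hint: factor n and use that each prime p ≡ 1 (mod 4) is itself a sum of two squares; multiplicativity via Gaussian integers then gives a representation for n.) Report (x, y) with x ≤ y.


Step 1: Factor n = 7625 = 5^3 · 61.
Step 2: Check the mod-4 condition on each prime factor: 5 ≡ 1 (mod 4), exponent 3; 61 ≡ 1 (mod 4), exponent 1.
All primes ≡ 3 (mod 4) appear to even exponent (or don't appear), so by the two-squares theorem n IS expressible as a sum of two squares.
Step 3: Build a representation. Group n = k² · m with k = 5 and m = 5 · 61 = 305 (a product of primes ≡ 1 (mod 4)); a representation of m scales to one of n via (k·x)² + (k·y)² = k²(x² + y²). Each prime p ≡ 1 (mod 4) is itself a sum of two squares; find a² by testing p − a² for a perfect square:
  5: 5 − 1² = 4 = 2² ⇒ 5 = 1² + 2².
  61: 61 − 1² = 60, 61 − 2² = 57, 61 − 3² = 52, 61 − 4² = 45, 61 − 5² = 36 = 6² ⇒ 61 = 5² + 6².
  Combine using the Brahmagupta–Fibonacci identity (a² + b²)(c² + d²) = (ac − bd)² + (ad + bc)² = (ac + bd)² + (ad − bc)²:
  5 · 61 = 305: from (1² + 2²)(5² + 6²), take (1·5 − 2·6, 1·6 + 2·5) = (5 − 12, 6 + 10) = (-7, 16); dropping signs (only squares matter) gives (7, 16); check 7² + 16² = 49 + 256 = 305 ✓.
  Scale by k = 5: (5·7, 5·16) = (35, 80).
Step 4: Order so x ≤ y and verify: 35² + 80² = 1225 + 6400 = 7625 = n. ✓

n = 7625 = 35² + 80² (one valid representation with x ≤ y).


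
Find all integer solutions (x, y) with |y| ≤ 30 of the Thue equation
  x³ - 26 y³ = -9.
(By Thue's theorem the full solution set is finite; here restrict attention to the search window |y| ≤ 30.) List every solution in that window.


The equation is x³ - 26y³ = -9. For fixed y, x³ = 26·y³ − 9, so a solution requires the RHS to be a perfect cube.
Strategy: iterate y from -30 to 30, compute RHS = 26·y³ − 9, and check whether it is a (positive or negative) perfect cube.
Check small values of y:
  y = 0: RHS = -9 is not a perfect cube.
  y = 1: RHS = 17 is not a perfect cube.
  y = -1: RHS = -35 is not a perfect cube.
  y = 2: RHS = 199 is not a perfect cube.
  y = -2: RHS = -217 is not a perfect cube.
  y = 3: RHS = 693 is not a perfect cube.
  y = -3: RHS = -711 is not a perfect cube.
Continuing the search up to |y| = 30 finds no solutions either.
No (x, y) in the scanned range satisfies the equation.

No integer solutions with |y| ≤ 30.


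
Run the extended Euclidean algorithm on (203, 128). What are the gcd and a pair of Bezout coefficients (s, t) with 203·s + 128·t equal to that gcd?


Euclidean algorithm on (203, 128) — divide until remainder is 0:
  203 = 1 · 128 + 75
  128 = 1 · 75 + 53
  75 = 1 · 53 + 22
  53 = 2 · 22 + 9
  22 = 2 · 9 + 4
  9 = 2 · 4 + 1
  4 = 4 · 1 + 0
gcd(203, 128) = 1.
Track Bezout coefficients alongside the remainders: start with r₀ = 203 = a·1 + b·0 (s = 1, t = 0) and r₁ = 128 = a·0 + b·1 (s = 0, t = 1); each new remainder r_{k+1} = r_{k-1} − q_k·r_k inherits s_{k+1} = s_{k-1} − q_k·s_k, t_{k+1} = t_{k-1} − q_k·t_k, so r_k = a·s_k + b·t_k at every step:
  q = 1: r = 75, s = 1 − 1·0 = 1, t = 0 − 1·1 = -1  (check: 203·1 + 128·(-1) = 75)
  q = 1: r = 53, s = 0 − 1·1 = -1, t = 1 − 1·(-1) = 2  (check: 203·(-1) + 128·2 = 53)
  q = 1: r = 22, s = 1 − 1·(-1) = 2, t = -1 − 1·2 = -3  (check: 203·2 + 128·(-3) = 22)
  q = 2: r = 9, s = -1 − 2·2 = -5, t = 2 − 2·(-3) = 8  (check: 203·(-5) + 128·8 = 9)
  q = 2: r = 4, s = 2 − 2·(-5) = 12, t = -3 − 2·8 = -19  (check: 203·12 + 128·(-19) = 4)
  q = 2: r = 1, s = -5 − 2·12 = -29, t = 8 − 2·(-19) = 46  (check: 203·(-29) + 128·46 = 1)
The row with r = 1 (the gcd) gives the Bezout coefficients s = -29, t = 46.
Result: 203 · (-29) + 128 · (46) = 1.

gcd(203, 128) = 1; s = -29, t = 46 (check: 203·(-29) + 128·46 = 1).


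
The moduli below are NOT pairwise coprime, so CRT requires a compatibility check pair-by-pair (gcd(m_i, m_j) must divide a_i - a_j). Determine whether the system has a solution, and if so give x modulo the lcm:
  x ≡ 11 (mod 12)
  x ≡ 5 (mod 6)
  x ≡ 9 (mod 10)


Moduli 12, 6, 10 are not pairwise coprime, so CRT works modulo lcm(m_i) when all pairwise compatibility conditions hold.
Pairwise compatibility: gcd(m_i, m_j) must divide a_i - a_j for every pair.
Merge one congruence at a time:
  Start: x ≡ 11 (mod 12).
  Combine with x ≡ 5 (mod 6): gcd(12, 6) = 6; 5 - 11 = -6, which IS divisible by 6, so compatible.
    Write x = 11 + 12·t and substitute into x ≡ 5 (mod 6): 12·t ≡ 5 − 11 = -6 (mod 6).
    Divide the congruence (and modulus) by g = 6: 2·t ≡ -1 (mod 1).
    Modulo 1 every t works; take t = 0.
    Then x = 11 + 12·0 = 11, valid modulo lcm(12, 6) = 12: x ≡ 11 (mod 12).
  Combine with x ≡ 9 (mod 10): gcd(12, 10) = 2; 9 - 11 = -2, which IS divisible by 2, so compatible.
    Write x = 11 + 12·t and substitute into x ≡ 9 (mod 10): 12·t ≡ 9 − 11 = -2 (mod 10).
    Divide the congruence (and modulus) by g = 2: 6·t ≡ -1 (mod 5).
    Reduce coefficients mod 5: 1·t ≡ 4 (mod 5).
    So t ≡ 4 (mod 5).
    Then x = 11 + 12·4 = 59, valid modulo lcm(12, 10) = 60: x ≡ 59 (mod 60).
Verify: 59 mod 12 = 11, 59 mod 6 = 5, 59 mod 10 = 9.

x ≡ 59 (mod 60).


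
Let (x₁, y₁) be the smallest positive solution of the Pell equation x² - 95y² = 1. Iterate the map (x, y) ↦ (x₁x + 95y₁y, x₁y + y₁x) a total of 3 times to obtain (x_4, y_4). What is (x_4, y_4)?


Step 1: Find the fundamental solution (x₁, y₁) of x² - 95y² = 1.
  Expand √95 as a continued fraction. a₀ = ⌊√95⌋ = 9; iterate m_{k+1} = d_k·a_k − m_k, d_{k+1} = (95 − m_{k+1}²)/d_k, a_{k+1} = ⌊(a₀ + m_{k+1})/d_{k+1}⌋ (starting m₀ = 0, d₀ = 1), with convergents p_k = a_k·p_{k-1} + p_{k-2}, q_k = a_k·q_{k-1} + q_{k-2} (p₋₁ = 1, q₋₁ = 0):
  k = 0: a₀ = 9; p₀/q₀ = 9/1; p₀² − 95·q₀² = 81 − 95 = -14.
  k = 1: m = 9, d = 14, a = ⌊(9 + 9)/14⌋ = 1; p/q = (1·9 + 1)/(1·1 + 0) = 10/1; p² − 95·q² = 100 − 95 = 5.
  k = 2: m = 5, d = 5, a = ⌊(9 + 5)/5⌋ = 2; p/q = (2·10 + 9)/(2·1 + 1) = 29/3; p² − 95·q² = 841 − 855 = -14.
  k = 3: m = 5, d = 14, a = ⌊(9 + 5)/14⌋ = 1; p/q = (1·29 + 10)/(1·3 + 1) = 39/4; p² − 95·q² = 1521 − 1520 = 1.
  The first convergent with p² − 95·q² = 1 gives the fundamental solution (x₁, y₁) = (39, 4).
Step 2: Apply the recurrence (x_{n+1}, y_{n+1}) = (x₁x_n + 95y₁y_n, x₁y_n + y₁x_n) repeatedly.
  From (x_1, y_1) = (39, 4): x_2 = 39·39 + 95·4·4 = 3041; y_2 = 39·4 + 4·39 = 312.
  From (x_2, y_2) = (3041, 312): x_3 = 39·3041 + 95·4·312 = 237159; y_3 = 39·312 + 4·3041 = 24332.
  From (x_3, y_3) = (237159, 24332): x_4 = 39·237159 + 95·4·24332 = 18495361; y_4 = 39·24332 + 4·237159 = 1897584.
Step 3: Verify x_4² - 95·y_4² = 342078378520321 - 342078378520320 = 1 (should be 1). ✓

(x_1, y_1) = (39, 4); (x_4, y_4) = (18495361, 1897584).


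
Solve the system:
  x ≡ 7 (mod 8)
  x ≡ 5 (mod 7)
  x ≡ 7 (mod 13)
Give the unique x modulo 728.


Moduli 8, 7, 13 are pairwise coprime; by CRT there is a unique solution modulo M = 8 · 7 · 13 = 728.
Solve pairwise, accumulating the modulus:
  Start with x ≡ 7 (mod 8).
  Combine with x ≡ 5 (mod 7): since gcd(8, 7) = 1, we get a unique residue mod 56.
    Write x = 7 + 8·t and substitute into x ≡ 5 (mod 7): 8·t ≡ 5 − 7 = -2 (mod 7).
    Reduce coefficients mod 7: 1·t ≡ 5 (mod 7).
    So t ≡ 5 (mod 7).
    Then x = 7 + 8·5 = 47, valid modulo lcm(8, 7) = 56: x ≡ 47 (mod 56).
  Combine with x ≡ 7 (mod 13): since gcd(56, 13) = 1, we get a unique residue mod 728.
    Write x = 47 + 56·t and substitute into x ≡ 7 (mod 13): 56·t ≡ 7 − 47 = -40 (mod 13).
    Reduce coefficients mod 13: 4·t ≡ 12 (mod 13).
    The inverse of 4 mod 13 is 10 (since 4·10 = 40 = 3·13 + 1), so t ≡ 10·12 = 120 ≡ 3 (mod 13).
    Then x = 47 + 56·3 = 215, valid modulo lcm(56, 13) = 728: x ≡ 215 (mod 728).
Verify: 215 mod 8 = 7 ✓, 215 mod 7 = 5 ✓, 215 mod 13 = 7 ✓.

x ≡ 215 (mod 728).


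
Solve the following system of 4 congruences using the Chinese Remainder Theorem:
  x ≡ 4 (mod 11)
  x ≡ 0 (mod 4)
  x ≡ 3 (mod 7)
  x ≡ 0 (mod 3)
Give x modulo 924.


Product of moduli M = 11 · 4 · 7 · 3 = 924.
Merge one congruence at a time:
  Start: x ≡ 4 (mod 11).
  Combine with x ≡ 0 (mod 4); new modulus lcm = 44.
    Write x = 4 + 11·t and substitute into x ≡ 0 (mod 4): 11·t ≡ 0 − 4 = -4 (mod 4).
    Reduce coefficients mod 4: 3·t ≡ 0 (mod 4).
    The inverse of 3 mod 4 is 3 (since 3·3 = 9 = 2·4 + 1), so t ≡ 3·0 = 0 ≡ 0 (mod 4).
    Then x = 4 + 11·0 = 4, valid modulo lcm(11, 4) = 44: x ≡ 4 (mod 44).
  Combine with x ≡ 3 (mod 7); new modulus lcm = 308.
    Write x = 4 + 44·t and substitute into x ≡ 3 (mod 7): 44·t ≡ 3 − 4 = -1 (mod 7).
    Reduce coefficients mod 7: 2·t ≡ 6 (mod 7).
    The inverse of 2 mod 7 is 4 (since 2·4 = 8 = 1·7 + 1), so t ≡ 4·6 = 24 ≡ 3 (mod 7).
    Then x = 4 + 44·3 = 136, valid modulo lcm(44, 7) = 308: x ≡ 136 (mod 308).
  Combine with x ≡ 0 (mod 3); new modulus lcm = 924.
    Write x = 136 + 308·t and substitute into x ≡ 0 (mod 3): 308·t ≡ 0 − 136 = -136 (mod 3).
    Reduce coefficients mod 3: 2·t ≡ 2 (mod 3).
    The inverse of 2 mod 3 is 2 (since 2·2 = 4 = 1·3 + 1), so t ≡ 2·2 = 4 ≡ 1 (mod 3).
    Then x = 136 + 308·1 = 444, valid modulo lcm(308, 3) = 924: x ≡ 444 (mod 924).
Verify against each original: 444 mod 11 = 4, 444 mod 4 = 0, 444 mod 7 = 3, 444 mod 3 = 0.

x ≡ 444 (mod 924).


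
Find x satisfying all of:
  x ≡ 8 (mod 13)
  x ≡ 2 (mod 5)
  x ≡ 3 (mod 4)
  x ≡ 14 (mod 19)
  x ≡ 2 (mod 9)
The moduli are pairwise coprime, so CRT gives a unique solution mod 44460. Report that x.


Product of moduli M = 13 · 5 · 4 · 19 · 9 = 44460.
Merge one congruence at a time:
  Start: x ≡ 8 (mod 13).
  Combine with x ≡ 2 (mod 5); new modulus lcm = 65.
    Write x = 8 + 13·t and substitute into x ≡ 2 (mod 5): 13·t ≡ 2 − 8 = -6 (mod 5).
    Reduce coefficients mod 5: 3·t ≡ 4 (mod 5).
    The inverse of 3 mod 5 is 2 (since 3·2 = 6 = 1·5 + 1), so t ≡ 2·4 = 8 ≡ 3 (mod 5).
    Then x = 8 + 13·3 = 47, valid modulo lcm(13, 5) = 65: x ≡ 47 (mod 65).
  Combine with x ≡ 3 (mod 4); new modulus lcm = 260.
    Write x = 47 + 65·t and substitute into x ≡ 3 (mod 4): 65·t ≡ 3 − 47 = -44 (mod 4).
    Reduce coefficients mod 4: 1·t ≡ 0 (mod 4).
    So t ≡ 0 (mod 4).
    Then x = 47 + 65·0 = 47, valid modulo lcm(65, 4) = 260: x ≡ 47 (mod 260).
  Combine with x ≡ 14 (mod 19); new modulus lcm = 4940.
    Write x = 47 + 260·t and substitute into x ≡ 14 (mod 19): 260·t ≡ 14 − 47 = -33 (mod 19).
    Reduce coefficients mod 19: 13·t ≡ 5 (mod 19).
    The inverse of 13 mod 19 is 3 (since 13·3 = 39 = 2·19 + 1), so t ≡ 3·5 = 15 ≡ 15 (mod 19).
    Then x = 47 + 260·15 = 3947, valid modulo lcm(260, 19) = 4940: x ≡ 3947 (mod 4940).
  Combine with x ≡ 2 (mod 9); new modulus lcm = 44460.
    Write x = 3947 + 4940·t and substitute into x ≡ 2 (mod 9): 4940·t ≡ 2 − 3947 = -3945 (mod 9).
    Reduce coefficients mod 9: 8·t ≡ 6 (mod 9).
    The inverse of 8 mod 9 is 8 (since 8·8 = 64 = 7·9 + 1), so t ≡ 8·6 = 48 ≡ 3 (mod 9).
    Then x = 3947 + 4940·3 = 18767, valid modulo lcm(4940, 9) = 44460: x ≡ 18767 (mod 44460).
Verify against each original: 18767 mod 13 = 8, 18767 mod 5 = 2, 18767 mod 4 = 3, 18767 mod 19 = 14, 18767 mod 9 = 2.

x ≡ 18767 (mod 44460).


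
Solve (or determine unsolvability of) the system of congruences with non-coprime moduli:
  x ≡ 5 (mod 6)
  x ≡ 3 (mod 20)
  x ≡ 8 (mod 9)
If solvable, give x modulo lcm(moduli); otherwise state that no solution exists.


Moduli 6, 20, 9 are not pairwise coprime, so CRT works modulo lcm(m_i) when all pairwise compatibility conditions hold.
Pairwise compatibility: gcd(m_i, m_j) must divide a_i - a_j for every pair.
Merge one congruence at a time:
  Start: x ≡ 5 (mod 6).
  Combine with x ≡ 3 (mod 20): gcd(6, 20) = 2; 3 - 5 = -2, which IS divisible by 2, so compatible.
    Write x = 5 + 6·t and substitute into x ≡ 3 (mod 20): 6·t ≡ 3 − 5 = -2 (mod 20).
    Divide the congruence (and modulus) by g = 2: 3·t ≡ -1 (mod 10).
    Reduce coefficients mod 10: 3·t ≡ 9 (mod 10).
    The inverse of 3 mod 10 is 7 (since 3·7 = 21 = 2·10 + 1), so t ≡ 7·9 = 63 ≡ 3 (mod 10).
    Then x = 5 + 6·3 = 23, valid modulo lcm(6, 20) = 60: x ≡ 23 (mod 60).
  Combine with x ≡ 8 (mod 9): gcd(60, 9) = 3; 8 - 23 = -15, which IS divisible by 3, so compatible.
    Write x = 23 + 60·t and substitute into x ≡ 8 (mod 9): 60·t ≡ 8 − 23 = -15 (mod 9).
    Divide the congruence (and modulus) by g = 3: 20·t ≡ -5 (mod 3).
    Reduce coefficients mod 3: 2·t ≡ 1 (mod 3).
    The inverse of 2 mod 3 is 2 (since 2·2 = 4 = 1·3 + 1), so t ≡ 2·1 = 2 ≡ 2 (mod 3).
    Then x = 23 + 60·2 = 143, valid modulo lcm(60, 9) = 180: x ≡ 143 (mod 180).
Verify: 143 mod 6 = 5, 143 mod 20 = 3, 143 mod 9 = 8.

x ≡ 143 (mod 180).


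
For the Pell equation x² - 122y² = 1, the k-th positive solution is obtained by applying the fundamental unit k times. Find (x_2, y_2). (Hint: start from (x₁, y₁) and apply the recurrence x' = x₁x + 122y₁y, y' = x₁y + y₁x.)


Step 1: Find the fundamental solution (x₁, y₁) of x² - 122y² = 1.
  Expand √122 as a continued fraction. a₀ = ⌊√122⌋ = 11; iterate m_{k+1} = d_k·a_k − m_k, d_{k+1} = (122 − m_{k+1}²)/d_k, a_{k+1} = ⌊(a₀ + m_{k+1})/d_{k+1}⌋ (starting m₀ = 0, d₀ = 1), with convergents p_k = a_k·p_{k-1} + p_{k-2}, q_k = a_k·q_{k-1} + q_{k-2} (p₋₁ = 1, q₋₁ = 0):
  k = 0: a₀ = 11; p₀/q₀ = 11/1; p₀² − 122·q₀² = 121 − 122 = -1.
  k = 1: m = 11, d = 1, a = ⌊(11 + 11)/1⌋ = 22; p/q = (22·11 + 1)/(22·1 + 0) = 243/22; p² − 122·q² = 59049 − 59048 = 1.
  The first convergent with p² − 122·q² = 1 gives the fundamental solution (x₁, y₁) = (243, 22).
Step 2: Apply the recurrence (x_{n+1}, y_{n+1}) = (x₁x_n + 122y₁y_n, x₁y_n + y₁x_n) repeatedly.
  From (x_1, y_1) = (243, 22): x_2 = 243·243 + 122·22·22 = 118097; y_2 = 243·22 + 22·243 = 10692.
Step 3: Verify x_2² - 122·y_2² = 13946901409 - 13946901408 = 1 (should be 1). ✓

(x_1, y_1) = (243, 22); (x_2, y_2) = (118097, 10692).


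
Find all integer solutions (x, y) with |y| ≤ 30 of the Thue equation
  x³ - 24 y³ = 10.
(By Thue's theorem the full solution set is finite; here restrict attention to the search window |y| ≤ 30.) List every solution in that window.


The equation is x³ - 24y³ = 10. For fixed y, x³ = 24·y³ + 10, so a solution requires the RHS to be a perfect cube.
Strategy: iterate y from -30 to 30, compute RHS = 24·y³ + 10, and check whether it is a (positive or negative) perfect cube.
Check small values of y:
  y = 0: RHS = 10 is not a perfect cube.
  y = 1: RHS = 34 is not a perfect cube.
  y = -1: RHS = -14 is not a perfect cube.
  y = 2: RHS = 202 is not a perfect cube.
  y = -2: RHS = -182 is not a perfect cube.
  y = 3: RHS = 658 is not a perfect cube.
  y = -3: RHS = -638 is not a perfect cube.
Continuing the search up to |y| = 30 finds no solutions either.
No (x, y) in the scanned range satisfies the equation.

No integer solutions with |y| ≤ 30.


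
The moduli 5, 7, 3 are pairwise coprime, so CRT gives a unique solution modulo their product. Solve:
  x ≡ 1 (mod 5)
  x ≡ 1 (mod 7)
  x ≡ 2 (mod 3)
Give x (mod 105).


Moduli 5, 7, 3 are pairwise coprime; by CRT there is a unique solution modulo M = 5 · 7 · 3 = 105.
Solve pairwise, accumulating the modulus:
  Start with x ≡ 1 (mod 5).
  Combine with x ≡ 1 (mod 7): since gcd(5, 7) = 1, we get a unique residue mod 35.
    Write x = 1 + 5·t and substitute into x ≡ 1 (mod 7): 5·t ≡ 1 − 1 = 0 (mod 7).
    The inverse of 5 mod 7 is 3 (since 5·3 = 15 = 2·7 + 1), so t ≡ 3·0 = 0 ≡ 0 (mod 7).
    Then x = 1 + 5·0 = 1, valid modulo lcm(5, 7) = 35: x ≡ 1 (mod 35).
  Combine with x ≡ 2 (mod 3): since gcd(35, 3) = 1, we get a unique residue mod 105.
    Write x = 1 + 35·t and substitute into x ≡ 2 (mod 3): 35·t ≡ 2 − 1 = 1 (mod 3).
    Reduce coefficients mod 3: 2·t ≡ 1 (mod 3).
    The inverse of 2 mod 3 is 2 (since 2·2 = 4 = 1·3 + 1), so t ≡ 2·1 = 2 ≡ 2 (mod 3).
    Then x = 1 + 35·2 = 71, valid modulo lcm(35, 3) = 105: x ≡ 71 (mod 105).
Verify: 71 mod 5 = 1 ✓, 71 mod 7 = 1 ✓, 71 mod 3 = 2 ✓.

x ≡ 71 (mod 105).


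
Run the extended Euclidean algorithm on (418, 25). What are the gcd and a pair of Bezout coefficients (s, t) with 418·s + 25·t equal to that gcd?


Euclidean algorithm on (418, 25) — divide until remainder is 0:
  418 = 16 · 25 + 18
  25 = 1 · 18 + 7
  18 = 2 · 7 + 4
  7 = 1 · 4 + 3
  4 = 1 · 3 + 1
  3 = 3 · 1 + 0
gcd(418, 25) = 1.
Track Bezout coefficients alongside the remainders: start with r₀ = 418 = a·1 + b·0 (s = 1, t = 0) and r₁ = 25 = a·0 + b·1 (s = 0, t = 1); each new remainder r_{k+1} = r_{k-1} − q_k·r_k inherits s_{k+1} = s_{k-1} − q_k·s_k, t_{k+1} = t_{k-1} − q_k·t_k, so r_k = a·s_k + b·t_k at every step:
  q = 16: r = 18, s = 1 − 16·0 = 1, t = 0 − 16·1 = -16  (check: 418·1 + 25·(-16) = 18)
  q = 1: r = 7, s = 0 − 1·1 = -1, t = 1 − 1·(-16) = 17  (check: 418·(-1) + 25·17 = 7)
  q = 2: r = 4, s = 1 − 2·(-1) = 3, t = -16 − 2·17 = -50  (check: 418·3 + 25·(-50) = 4)
  q = 1: r = 3, s = -1 − 1·3 = -4, t = 17 − 1·(-50) = 67  (check: 418·(-4) + 25·67 = 3)
  q = 1: r = 1, s = 3 − 1·(-4) = 7, t = -50 − 1·67 = -117  (check: 418·7 + 25·(-117) = 1)
The row with r = 1 (the gcd) gives the Bezout coefficients s = 7, t = -117.
Result: 418 · (7) + 25 · (-117) = 1.

gcd(418, 25) = 1; s = 7, t = -117 (check: 418·7 + 25·(-117) = 1).


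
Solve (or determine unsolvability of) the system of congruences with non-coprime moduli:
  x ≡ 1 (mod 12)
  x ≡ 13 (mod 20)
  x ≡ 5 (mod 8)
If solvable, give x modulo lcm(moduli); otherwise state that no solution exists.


Moduli 12, 20, 8 are not pairwise coprime, so CRT works modulo lcm(m_i) when all pairwise compatibility conditions hold.
Pairwise compatibility: gcd(m_i, m_j) must divide a_i - a_j for every pair.
Merge one congruence at a time:
  Start: x ≡ 1 (mod 12).
  Combine with x ≡ 13 (mod 20): gcd(12, 20) = 4; 13 - 1 = 12, which IS divisible by 4, so compatible.
    Write x = 1 + 12·t and substitute into x ≡ 13 (mod 20): 12·t ≡ 13 − 1 = 12 (mod 20).
    Divide the congruence (and modulus) by g = 4: 3·t ≡ 3 (mod 5).
    The inverse of 3 mod 5 is 2 (since 3·2 = 6 = 1·5 + 1), so t ≡ 2·3 = 6 ≡ 1 (mod 5).
    Then x = 1 + 12·1 = 13, valid modulo lcm(12, 20) = 60: x ≡ 13 (mod 60).
  Combine with x ≡ 5 (mod 8): gcd(60, 8) = 4; 5 - 13 = -8, which IS divisible by 4, so compatible.
    Write x = 13 + 60·t and substitute into x ≡ 5 (mod 8): 60·t ≡ 5 − 13 = -8 (mod 8).
    Divide the congruence (and modulus) by g = 4: 15·t ≡ -2 (mod 2).
    Reduce coefficients mod 2: 1·t ≡ 0 (mod 2).
    So t ≡ 0 (mod 2).
    Then x = 13 + 60·0 = 13, valid modulo lcm(60, 8) = 120: x ≡ 13 (mod 120).
Verify: 13 mod 12 = 1, 13 mod 20 = 13, 13 mod 8 = 5.

x ≡ 13 (mod 120).


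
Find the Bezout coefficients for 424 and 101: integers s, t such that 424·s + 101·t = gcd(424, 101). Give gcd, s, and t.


Euclidean algorithm on (424, 101) — divide until remainder is 0:
  424 = 4 · 101 + 20
  101 = 5 · 20 + 1
  20 = 20 · 1 + 0
gcd(424, 101) = 1.
Track Bezout coefficients alongside the remainders: start with r₀ = 424 = a·1 + b·0 (s = 1, t = 0) and r₁ = 101 = a·0 + b·1 (s = 0, t = 1); each new remainder r_{k+1} = r_{k-1} − q_k·r_k inherits s_{k+1} = s_{k-1} − q_k·s_k, t_{k+1} = t_{k-1} − q_k·t_k, so r_k = a·s_k + b·t_k at every step:
  q = 4: r = 20, s = 1 − 4·0 = 1, t = 0 − 4·1 = -4  (check: 424·1 + 101·(-4) = 20)
  q = 5: r = 1, s = 0 − 5·1 = -5, t = 1 − 5·(-4) = 21  (check: 424·(-5) + 101·21 = 1)
The row with r = 1 (the gcd) gives the Bezout coefficients s = -5, t = 21.
Result: 424 · (-5) + 101 · (21) = 1.

gcd(424, 101) = 1; s = -5, t = 21 (check: 424·(-5) + 101·21 = 1).


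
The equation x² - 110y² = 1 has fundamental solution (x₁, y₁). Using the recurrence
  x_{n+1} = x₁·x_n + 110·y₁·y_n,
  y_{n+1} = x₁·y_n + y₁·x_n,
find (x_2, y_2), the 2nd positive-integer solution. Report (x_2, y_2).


Step 1: Find the fundamental solution (x₁, y₁) of x² - 110y² = 1.
  Expand √110 as a continued fraction. a₀ = ⌊√110⌋ = 10; iterate m_{k+1} = d_k·a_k − m_k, d_{k+1} = (110 − m_{k+1}²)/d_k, a_{k+1} = ⌊(a₀ + m_{k+1})/d_{k+1}⌋ (starting m₀ = 0, d₀ = 1), with convergents p_k = a_k·p_{k-1} + p_{k-2}, q_k = a_k·q_{k-1} + q_{k-2} (p₋₁ = 1, q₋₁ = 0):
  k = 0: a₀ = 10; p₀/q₀ = 10/1; p₀² − 110·q₀² = 100 − 110 = -10.
  k = 1: m = 10, d = 10, a = ⌊(10 + 10)/10⌋ = 2; p/q = (2·10 + 1)/(2·1 + 0) = 21/2; p² − 110·q² = 441 − 440 = 1.
  The first convergent with p² − 110·q² = 1 gives the fundamental solution (x₁, y₁) = (21, 2).
Step 2: Apply the recurrence (x_{n+1}, y_{n+1}) = (x₁x_n + 110y₁y_n, x₁y_n + y₁x_n) repeatedly.
  From (x_1, y_1) = (21, 2): x_2 = 21·21 + 110·2·2 = 881; y_2 = 21·2 + 2·21 = 84.
Step 3: Verify x_2² - 110·y_2² = 776161 - 776160 = 1 (should be 1). ✓

(x_1, y_1) = (21, 2); (x_2, y_2) = (881, 84).


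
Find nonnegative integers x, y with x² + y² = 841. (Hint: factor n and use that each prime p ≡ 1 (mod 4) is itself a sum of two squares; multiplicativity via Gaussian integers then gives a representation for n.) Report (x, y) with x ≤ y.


Step 1: Factor n = 841 = 29^2.
Step 2: Check the mod-4 condition on each prime factor: 29 ≡ 1 (mod 4), exponent 2.
All primes ≡ 3 (mod 4) appear to even exponent (or don't appear), so by the two-squares theorem n IS expressible as a sum of two squares.
Step 3: Build a representation. Here n = 29 · 29 is a product of primes ≡ 1 (mod 4). Each prime p ≡ 1 (mod 4) is itself a sum of two squares; find a² by testing p − a² for a perfect square:
  29: 29 − 1² = 28, 29 − 2² = 25 = 5² ⇒ 29 = 2² + 5².
  Combine using the Brahmagupta–Fibonacci identity (a² + b²)(c² + d²) = (ac − bd)² + (ad + bc)² = (ac + bd)² + (ad − bc)²:
  29 · 29 = 841: from (2² + 5²)(2² + 5²), take (2·2 − 5·5, 2·5 + 5·2) = (4 − 25, 10 + 10) = (-21, 20); dropping signs (only squares matter) gives (21, 20); check 21² + 20² = 441 + 400 = 841 ✓.
Step 4: Order so x ≤ y and verify: 20² + 21² = 400 + 441 = 841 = n. ✓

n = 841 = 20² + 21² (one valid representation with x ≤ y).


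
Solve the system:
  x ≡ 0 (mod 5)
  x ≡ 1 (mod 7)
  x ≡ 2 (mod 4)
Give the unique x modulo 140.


Moduli 5, 7, 4 are pairwise coprime; by CRT there is a unique solution modulo M = 5 · 7 · 4 = 140.
Solve pairwise, accumulating the modulus:
  Start with x ≡ 0 (mod 5).
  Combine with x ≡ 1 (mod 7): since gcd(5, 7) = 1, we get a unique residue mod 35.
    Write x = 0 + 5·t and substitute into x ≡ 1 (mod 7): 5·t ≡ 1 − 0 = 1 (mod 7).
    The inverse of 5 mod 7 is 3 (since 5·3 = 15 = 2·7 + 1), so t ≡ 3·1 = 3 ≡ 3 (mod 7).
    Then x = 0 + 5·3 = 15, valid modulo lcm(5, 7) = 35: x ≡ 15 (mod 35).
  Combine with x ≡ 2 (mod 4): since gcd(35, 4) = 1, we get a unique residue mod 140.
    Write x = 15 + 35·t and substitute into x ≡ 2 (mod 4): 35·t ≡ 2 − 15 = -13 (mod 4).
    Reduce coefficients mod 4: 3·t ≡ 3 (mod 4).
    The inverse of 3 mod 4 is 3 (since 3·3 = 9 = 2·4 + 1), so t ≡ 3·3 = 9 ≡ 1 (mod 4).
    Then x = 15 + 35·1 = 50, valid modulo lcm(35, 4) = 140: x ≡ 50 (mod 140).
Verify: 50 mod 5 = 0 ✓, 50 mod 7 = 1 ✓, 50 mod 4 = 2 ✓.

x ≡ 50 (mod 140).


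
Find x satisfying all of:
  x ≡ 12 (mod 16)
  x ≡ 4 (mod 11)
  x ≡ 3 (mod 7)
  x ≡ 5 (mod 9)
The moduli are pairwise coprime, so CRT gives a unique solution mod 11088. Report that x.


Product of moduli M = 16 · 11 · 7 · 9 = 11088.
Merge one congruence at a time:
  Start: x ≡ 12 (mod 16).
  Combine with x ≡ 4 (mod 11); new modulus lcm = 176.
    Write x = 12 + 16·t and substitute into x ≡ 4 (mod 11): 16·t ≡ 4 − 12 = -8 (mod 11).
    Reduce coefficients mod 11: 5·t ≡ 3 (mod 11).
    The inverse of 5 mod 11 is 9 (since 5·9 = 45 = 4·11 + 1), so t ≡ 9·3 = 27 ≡ 5 (mod 11).
    Then x = 12 + 16·5 = 92, valid modulo lcm(16, 11) = 176: x ≡ 92 (mod 176).
  Combine with x ≡ 3 (mod 7); new modulus lcm = 1232.
    Write x = 92 + 176·t and substitute into x ≡ 3 (mod 7): 176·t ≡ 3 − 92 = -89 (mod 7).
    Reduce coefficients mod 7: 1·t ≡ 2 (mod 7).
    So t ≡ 2 (mod 7).
    Then x = 92 + 176·2 = 444, valid modulo lcm(176, 7) = 1232: x ≡ 444 (mod 1232).
  Combine with x ≡ 5 (mod 9); new modulus lcm = 11088.
    Write x = 444 + 1232·t and substitute into x ≡ 5 (mod 9): 1232·t ≡ 5 − 444 = -439 (mod 9).
    Reduce coefficients mod 9: 8·t ≡ 2 (mod 9).
    The inverse of 8 mod 9 is 8 (since 8·8 = 64 = 7·9 + 1), so t ≡ 8·2 = 16 ≡ 7 (mod 9).
    Then x = 444 + 1232·7 = 9068, valid modulo lcm(1232, 9) = 11088: x ≡ 9068 (mod 11088).
Verify against each original: 9068 mod 16 = 12, 9068 mod 11 = 4, 9068 mod 7 = 3, 9068 mod 9 = 5.

x ≡ 9068 (mod 11088).


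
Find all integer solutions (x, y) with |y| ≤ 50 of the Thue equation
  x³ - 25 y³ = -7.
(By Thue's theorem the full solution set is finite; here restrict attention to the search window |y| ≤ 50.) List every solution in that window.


The equation is x³ - 25y³ = -7. For fixed y, x³ = 25·y³ − 7, so a solution requires the RHS to be a perfect cube.
Strategy: iterate y from -50 to 50, compute RHS = 25·y³ − 7, and check whether it is a (positive or negative) perfect cube.
Check small values of y:
  y = 0: RHS = -7 is not a perfect cube.
  y = 1: RHS = 18 is not a perfect cube.
  y = -1: RHS = -32 is not a perfect cube.
  y = 2: RHS = 193 is not a perfect cube.
  y = -2: RHS = -207 is not a perfect cube.
  y = 3: RHS = 668 is not a perfect cube.
  y = -3: RHS = -682 is not a perfect cube.
Continuing the search up to |y| = 50 finds no solutions either.
No (x, y) in the scanned range satisfies the equation.

No integer solutions with |y| ≤ 50.


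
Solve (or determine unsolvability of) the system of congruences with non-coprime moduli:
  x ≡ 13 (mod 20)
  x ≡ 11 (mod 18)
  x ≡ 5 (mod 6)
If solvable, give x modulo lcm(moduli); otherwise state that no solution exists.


Moduli 20, 18, 6 are not pairwise coprime, so CRT works modulo lcm(m_i) when all pairwise compatibility conditions hold.
Pairwise compatibility: gcd(m_i, m_j) must divide a_i - a_j for every pair.
Merge one congruence at a time:
  Start: x ≡ 13 (mod 20).
  Combine with x ≡ 11 (mod 18): gcd(20, 18) = 2; 11 - 13 = -2, which IS divisible by 2, so compatible.
    Write x = 13 + 20·t and substitute into x ≡ 11 (mod 18): 20·t ≡ 11 − 13 = -2 (mod 18).
    Divide the congruence (and modulus) by g = 2: 10·t ≡ -1 (mod 9).
    Reduce coefficients mod 9: 1·t ≡ 8 (mod 9).
    So t ≡ 8 (mod 9).
    Then x = 13 + 20·8 = 173, valid modulo lcm(20, 18) = 180: x ≡ 173 (mod 180).
  Combine with x ≡ 5 (mod 6): gcd(180, 6) = 6; 5 - 173 = -168, which IS divisible by 6, so compatible.
    Write x = 173 + 180·t and substitute into x ≡ 5 (mod 6): 180·t ≡ 5 − 173 = -168 (mod 6).
    Divide the congruence (and modulus) by g = 6: 30·t ≡ -28 (mod 1).
    Modulo 1 every t works; take t = 0.
    Then x = 173 + 180·0 = 173, valid modulo lcm(180, 6) = 180: x ≡ 173 (mod 180).
Verify: 173 mod 20 = 13, 173 mod 18 = 11, 173 mod 6 = 5.

x ≡ 173 (mod 180).


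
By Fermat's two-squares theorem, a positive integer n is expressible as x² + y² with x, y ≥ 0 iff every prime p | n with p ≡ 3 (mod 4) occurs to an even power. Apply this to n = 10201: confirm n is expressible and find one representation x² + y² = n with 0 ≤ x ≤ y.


Step 1: Factor n = 10201 = 101^2.
Step 2: Check the mod-4 condition on each prime factor: 101 ≡ 1 (mod 4), exponent 2.
All primes ≡ 3 (mod 4) appear to even exponent (or don't appear), so by the two-squares theorem n IS expressible as a sum of two squares.
Step 3: Build a representation. Here n = 101 · 101 is a product of primes ≡ 1 (mod 4). Each prime p ≡ 1 (mod 4) is itself a sum of two squares; find a² by testing p − a² for a perfect square:
  101: 101 − 1² = 100 = 10² ⇒ 101 = 1² + 10².
  Combine using the Brahmagupta–Fibonacci identity (a² + b²)(c² + d²) = (ac − bd)² + (ad + bc)² = (ac + bd)² + (ad − bc)²:
  101 · 101 = 10201: from (1² + 10²)(1² + 10²), take (1·1 − 10·10, 1·10 + 10·1) = (1 − 100, 10 + 10) = (-99, 20); dropping signs (only squares matter) gives (99, 20); check 99² + 20² = 9801 + 400 = 10201 ✓.
Step 4: Order so x ≤ y and verify: 20² + 99² = 400 + 9801 = 10201 = n. ✓

n = 10201 = 20² + 99² (one valid representation with x ≤ y).


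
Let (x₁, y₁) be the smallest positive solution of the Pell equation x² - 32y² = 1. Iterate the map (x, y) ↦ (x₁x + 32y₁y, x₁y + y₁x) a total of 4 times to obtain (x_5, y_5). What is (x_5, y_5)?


Step 1: Find the fundamental solution (x₁, y₁) of x² - 32y² = 1.
  Expand √32 as a continued fraction. a₀ = ⌊√32⌋ = 5; iterate m_{k+1} = d_k·a_k − m_k, d_{k+1} = (32 − m_{k+1}²)/d_k, a_{k+1} = ⌊(a₀ + m_{k+1})/d_{k+1}⌋ (starting m₀ = 0, d₀ = 1), with convergents p_k = a_k·p_{k-1} + p_{k-2}, q_k = a_k·q_{k-1} + q_{k-2} (p₋₁ = 1, q₋₁ = 0):
  k = 0: a₀ = 5; p₀/q₀ = 5/1; p₀² − 32·q₀² = 25 − 32 = -7.
  k = 1: m = 5, d = 7, a = ⌊(5 + 5)/7⌋ = 1; p/q = (1·5 + 1)/(1·1 + 0) = 6/1; p² − 32·q² = 36 − 32 = 4.
  k = 2: m = 2, d = 4, a = ⌊(5 + 2)/4⌋ = 1; p/q = (1·6 + 5)/(1·1 + 1) = 11/2; p² − 32·q² = 121 − 128 = -7.
  k = 3: m = 2, d = 7, a = ⌊(5 + 2)/7⌋ = 1; p/q = (1·11 + 6)/(1·2 + 1) = 17/3; p² − 32·q² = 289 − 288 = 1.
  The first convergent with p² − 32·q² = 1 gives the fundamental solution (x₁, y₁) = (17, 3).
Step 2: Apply the recurrence (x_{n+1}, y_{n+1}) = (x₁x_n + 32y₁y_n, x₁y_n + y₁x_n) repeatedly.
  From (x_1, y_1) = (17, 3): x_2 = 17·17 + 32·3·3 = 577; y_2 = 17·3 + 3·17 = 102.
  From (x_2, y_2) = (577, 102): x_3 = 17·577 + 32·3·102 = 19601; y_3 = 17·102 + 3·577 = 3465.
  From (x_3, y_3) = (19601, 3465): x_4 = 17·19601 + 32·3·3465 = 665857; y_4 = 17·3465 + 3·19601 = 117708.
  From (x_4, y_4) = (665857, 117708): x_5 = 17·665857 + 32·3·117708 = 22619537; y_5 = 17·117708 + 3·665857 = 3998607.
Step 3: Verify x_5² - 32·y_5² = 511643454094369 - 511643454094368 = 1 (should be 1). ✓

(x_1, y_1) = (17, 3); (x_5, y_5) = (22619537, 3998607).


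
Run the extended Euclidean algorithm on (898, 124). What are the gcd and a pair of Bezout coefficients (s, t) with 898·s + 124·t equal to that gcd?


Euclidean algorithm on (898, 124) — divide until remainder is 0:
  898 = 7 · 124 + 30
  124 = 4 · 30 + 4
  30 = 7 · 4 + 2
  4 = 2 · 2 + 0
gcd(898, 124) = 2.
Track Bezout coefficients alongside the remainders: start with r₀ = 898 = a·1 + b·0 (s = 1, t = 0) and r₁ = 124 = a·0 + b·1 (s = 0, t = 1); each new remainder r_{k+1} = r_{k-1} − q_k·r_k inherits s_{k+1} = s_{k-1} − q_k·s_k, t_{k+1} = t_{k-1} − q_k·t_k, so r_k = a·s_k + b·t_k at every step:
  q = 7: r = 30, s = 1 − 7·0 = 1, t = 0 − 7·1 = -7  (check: 898·1 + 124·(-7) = 30)
  q = 4: r = 4, s = 0 − 4·1 = -4, t = 1 − 4·(-7) = 29  (check: 898·(-4) + 124·29 = 4)
  q = 7: r = 2, s = 1 − 7·(-4) = 29, t = -7 − 7·29 = -210  (check: 898·29 + 124·(-210) = 2)
The row with r = 2 (the gcd) gives the Bezout coefficients s = 29, t = -210.
Result: 898 · (29) + 124 · (-210) = 2.

gcd(898, 124) = 2; s = 29, t = -210 (check: 898·29 + 124·(-210) = 2).


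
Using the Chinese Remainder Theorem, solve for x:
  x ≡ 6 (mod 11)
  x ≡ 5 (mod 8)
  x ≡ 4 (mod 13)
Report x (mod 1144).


Moduli 11, 8, 13 are pairwise coprime; by CRT there is a unique solution modulo M = 11 · 8 · 13 = 1144.
Solve pairwise, accumulating the modulus:
  Start with x ≡ 6 (mod 11).
  Combine with x ≡ 5 (mod 8): since gcd(11, 8) = 1, we get a unique residue mod 88.
    Write x = 6 + 11·t and substitute into x ≡ 5 (mod 8): 11·t ≡ 5 − 6 = -1 (mod 8).
    Reduce coefficients mod 8: 3·t ≡ 7 (mod 8).
    The inverse of 3 mod 8 is 3 (since 3·3 = 9 = 1·8 + 1), so t ≡ 3·7 = 21 ≡ 5 (mod 8).
    Then x = 6 + 11·5 = 61, valid modulo lcm(11, 8) = 88: x ≡ 61 (mod 88).
  Combine with x ≡ 4 (mod 13): since gcd(88, 13) = 1, we get a unique residue mod 1144.
    Write x = 61 + 88·t and substitute into x ≡ 4 (mod 13): 88·t ≡ 4 − 61 = -57 (mod 13).
    Reduce coefficients mod 13: 10·t ≡ 8 (mod 13).
    The inverse of 10 mod 13 is 4 (since 10·4 = 40 = 3·13 + 1), so t ≡ 4·8 = 32 ≡ 6 (mod 13).
    Then x = 61 + 88·6 = 589, valid modulo lcm(88, 13) = 1144: x ≡ 589 (mod 1144).
Verify: 589 mod 11 = 6 ✓, 589 mod 8 = 5 ✓, 589 mod 13 = 4 ✓.

x ≡ 589 (mod 1144).


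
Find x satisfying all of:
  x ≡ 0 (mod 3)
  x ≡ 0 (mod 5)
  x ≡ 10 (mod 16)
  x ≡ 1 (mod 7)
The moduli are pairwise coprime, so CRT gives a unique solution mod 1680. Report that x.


Product of moduli M = 3 · 5 · 16 · 7 = 1680.
Merge one congruence at a time:
  Start: x ≡ 0 (mod 3).
  Combine with x ≡ 0 (mod 5); new modulus lcm = 15.
    Write x = 0 + 3·t and substitute into x ≡ 0 (mod 5): 3·t ≡ 0 − 0 = 0 (mod 5).
    The inverse of 3 mod 5 is 2 (since 3·2 = 6 = 1·5 + 1), so t ≡ 2·0 = 0 ≡ 0 (mod 5).
    Then x = 0 + 3·0 = 0, valid modulo lcm(3, 5) = 15: x ≡ 0 (mod 15).
  Combine with x ≡ 10 (mod 16); new modulus lcm = 240.
    Write x = 0 + 15·t and substitute into x ≡ 10 (mod 16): 15·t ≡ 10 − 0 = 10 (mod 16).
    The inverse of 15 mod 16 is 15 (since 15·15 = 225 = 14·16 + 1), so t ≡ 15·10 = 150 ≡ 6 (mod 16).
    Then x = 0 + 15·6 = 90, valid modulo lcm(15, 16) = 240: x ≡ 90 (mod 240).
  Combine with x ≡ 1 (mod 7); new modulus lcm = 1680.
    Write x = 90 + 240·t and substitute into x ≡ 1 (mod 7): 240·t ≡ 1 − 90 = -89 (mod 7).
    Reduce coefficients mod 7: 2·t ≡ 2 (mod 7).
    The inverse of 2 mod 7 is 4 (since 2·4 = 8 = 1·7 + 1), so t ≡ 4·2 = 8 ≡ 1 (mod 7).
    Then x = 90 + 240·1 = 330, valid modulo lcm(240, 7) = 1680: x ≡ 330 (mod 1680).
Verify against each original: 330 mod 3 = 0, 330 mod 5 = 0, 330 mod 16 = 10, 330 mod 7 = 1.

x ≡ 330 (mod 1680).


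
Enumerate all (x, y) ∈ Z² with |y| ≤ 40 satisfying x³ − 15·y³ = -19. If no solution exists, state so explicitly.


The equation is x³ - 15y³ = -19. For fixed y, x³ = 15·y³ − 19, so a solution requires the RHS to be a perfect cube.
Strategy: iterate y from -40 to 40, compute RHS = 15·y³ − 19, and check whether it is a (positive or negative) perfect cube.
Check small values of y:
  y = 0: RHS = -19 is not a perfect cube.
  y = 1: RHS = -4 is not a perfect cube.
  y = -1: RHS = -34 is not a perfect cube.
  y = 2: RHS = 101 is not a perfect cube.
  y = -2: RHS = -139 is not a perfect cube.
  y = 3: RHS = 386 is not a perfect cube.
  y = -3: RHS = -424 is not a perfect cube.
Continuing the search up to |y| = 40 finds no solutions either.
No (x, y) in the scanned range satisfies the equation.

No integer solutions with |y| ≤ 40.


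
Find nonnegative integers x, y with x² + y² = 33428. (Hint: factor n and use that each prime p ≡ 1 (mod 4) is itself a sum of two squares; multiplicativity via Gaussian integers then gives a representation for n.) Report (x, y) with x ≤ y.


Step 1: Factor n = 33428 = 2^2 · 61 · 137.
Step 2: Check the mod-4 condition on each prime factor: 2 = 2 (special); 61 ≡ 1 (mod 4), exponent 1; 137 ≡ 1 (mod 4), exponent 1.
All primes ≡ 3 (mod 4) appear to even exponent (or don't appear), so by the two-squares theorem n IS expressible as a sum of two squares.
Step 3: Build a representation. Group n = k² · m with k = 2 and m = 61 · 137 = 8357 (a product of primes ≡ 1 (mod 4)); a representation of m scales to one of n via (k·x)² + (k·y)² = k²(x² + y²). Each prime p ≡ 1 (mod 4) is itself a sum of two squares; find a² by testing p − a² for a perfect square:
  61: 61 − 1² = 60, 61 − 2² = 57, 61 − 3² = 52, 61 − 4² = 45, 61 − 5² = 36 = 6² ⇒ 61 = 5² + 6².
  137: 137 − 1² = 136, 137 − 2² = 133, 137 − 3² = 128, 137 − 4² = 121 = 11² ⇒ 137 = 4² + 11².
  Combine using the Brahmagupta–Fibonacci identity (a² + b²)(c² + d²) = (ac − bd)² + (ad + bc)² = (ac + bd)² + (ad − bc)²:
  61 · 137 = 8357: from (5² + 6²)(4² + 11²), take (5·4 − 6·11, 5·11 + 6·4) = (20 − 66, 55 + 24) = (-46, 79); dropping signs (only squares matter) gives (46, 79); check 46² + 79² = 2116 + 6241 = 8357 ✓.
  Scale by k = 2: (2·46, 2·79) = (92, 158).
Step 4: Order so x ≤ y and verify: 92² + 158² = 8464 + 24964 = 33428 = n. ✓

n = 33428 = 92² + 158² (one valid representation with x ≤ y).


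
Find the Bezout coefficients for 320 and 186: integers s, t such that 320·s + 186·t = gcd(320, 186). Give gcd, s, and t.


Euclidean algorithm on (320, 186) — divide until remainder is 0:
  320 = 1 · 186 + 134
  186 = 1 · 134 + 52
  134 = 2 · 52 + 30
  52 = 1 · 30 + 22
  30 = 1 · 22 + 8
  22 = 2 · 8 + 6
  8 = 1 · 6 + 2
  6 = 3 · 2 + 0
gcd(320, 186) = 2.
Track Bezout coefficients alongside the remainders: start with r₀ = 320 = a·1 + b·0 (s = 1, t = 0) and r₁ = 186 = a·0 + b·1 (s = 0, t = 1); each new remainder r_{k+1} = r_{k-1} − q_k·r_k inherits s_{k+1} = s_{k-1} − q_k·s_k, t_{k+1} = t_{k-1} − q_k·t_k, so r_k = a·s_k + b·t_k at every step:
  q = 1: r = 134, s = 1 − 1·0 = 1, t = 0 − 1·1 = -1  (check: 320·1 + 186·(-1) = 134)
  q = 1: r = 52, s = 0 − 1·1 = -1, t = 1 − 1·(-1) = 2  (check: 320·(-1) + 186·2 = 52)
  q = 2: r = 30, s = 1 − 2·(-1) = 3, t = -1 − 2·2 = -5  (check: 320·3 + 186·(-5) = 30)
  q = 1: r = 22, s = -1 − 1·3 = -4, t = 2 − 1·(-5) = 7  (check: 320·(-4) + 186·7 = 22)
  q = 1: r = 8, s = 3 − 1·(-4) = 7, t = -5 − 1·7 = -12  (check: 320·7 + 186·(-12) = 8)
  q = 2: r = 6, s = -4 − 2·7 = -18, t = 7 − 2·(-12) = 31  (check: 320·(-18) + 186·31 = 6)
  q = 1: r = 2, s = 7 − 1·(-18) = 25, t = -12 − 1·31 = -43  (check: 320·25 + 186·(-43) = 2)
The row with r = 2 (the gcd) gives the Bezout coefficients s = 25, t = -43.
Result: 320 · (25) + 186 · (-43) = 2.

gcd(320, 186) = 2; s = 25, t = -43 (check: 320·25 + 186·(-43) = 2).


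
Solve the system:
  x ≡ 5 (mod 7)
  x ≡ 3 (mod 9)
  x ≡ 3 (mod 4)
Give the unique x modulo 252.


Moduli 7, 9, 4 are pairwise coprime; by CRT there is a unique solution modulo M = 7 · 9 · 4 = 252.
Solve pairwise, accumulating the modulus:
  Start with x ≡ 5 (mod 7).
  Combine with x ≡ 3 (mod 9): since gcd(7, 9) = 1, we get a unique residue mod 63.
    Write x = 5 + 7·t and substitute into x ≡ 3 (mod 9): 7·t ≡ 3 − 5 = -2 (mod 9).
    Reduce coefficients mod 9: 7·t ≡ 7 (mod 9).
    The inverse of 7 mod 9 is 4 (since 7·4 = 28 = 3·9 + 1), so t ≡ 4·7 = 28 ≡ 1 (mod 9).
    Then x = 5 + 7·1 = 12, valid modulo lcm(7, 9) = 63: x ≡ 12 (mod 63).
  Combine with x ≡ 3 (mod 4): since gcd(63, 4) = 1, we get a unique residue mod 252.
    Write x = 12 + 63·t and substitute into x ≡ 3 (mod 4): 63·t ≡ 3 − 12 = -9 (mod 4).
    Reduce coefficients mod 4: 3·t ≡ 3 (mod 4).
    The inverse of 3 mod 4 is 3 (since 3·3 = 9 = 2·4 + 1), so t ≡ 3·3 = 9 ≡ 1 (mod 4).
    Then x = 12 + 63·1 = 75, valid modulo lcm(63, 4) = 252: x ≡ 75 (mod 252).
Verify: 75 mod 7 = 5 ✓, 75 mod 9 = 3 ✓, 75 mod 4 = 3 ✓.

x ≡ 75 (mod 252).
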